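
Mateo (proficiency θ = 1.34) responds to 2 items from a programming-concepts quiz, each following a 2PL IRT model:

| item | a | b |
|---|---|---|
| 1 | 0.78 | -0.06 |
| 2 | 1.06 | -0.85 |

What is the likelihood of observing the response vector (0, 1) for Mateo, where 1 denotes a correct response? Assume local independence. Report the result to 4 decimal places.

0.2288

P(θ) = 1 / (1 + exp(−a(θ − b)))
P_1 = 1/(1+e^{-1.0920}) = 0.7488
P_2 = 1/(1+e^{-2.3214}) = 0.9106
L = (1−P_1) × P_2 = 0.2512 × 0.9106 = 0.22879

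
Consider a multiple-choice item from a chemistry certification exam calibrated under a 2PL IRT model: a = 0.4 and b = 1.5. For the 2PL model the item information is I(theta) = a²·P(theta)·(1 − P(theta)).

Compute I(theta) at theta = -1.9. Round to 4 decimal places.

P = 1/(1+e^{1.3600}) = 0.2042
P(1−P) = 0.2042 × 0.7958 = 0.1625
I = a² × P(1−P) = 0.4² × 0.1625 = 0.02600

0.0260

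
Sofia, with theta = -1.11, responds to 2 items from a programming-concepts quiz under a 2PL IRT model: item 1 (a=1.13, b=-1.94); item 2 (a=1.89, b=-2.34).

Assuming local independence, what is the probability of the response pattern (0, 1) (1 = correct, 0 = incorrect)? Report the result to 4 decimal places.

0.2563

P(theta) = 1 / (1 + exp(−a(theta − b)))
P_1 = 1/(1+e^{-0.9379}) = 0.7187
P_2 = 1/(1+e^{-2.3247}) = 0.9109
L = (1−P_1) × P_2 = 0.2813 × 0.9109 = 0.25626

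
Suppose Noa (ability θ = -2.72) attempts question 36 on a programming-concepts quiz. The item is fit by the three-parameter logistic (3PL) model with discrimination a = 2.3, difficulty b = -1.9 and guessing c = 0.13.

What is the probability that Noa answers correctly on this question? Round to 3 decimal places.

P(θ) = c + (1 − c) · 1 / (1 + exp(−a(θ − b)))
Exponent: 2.3 × (-2.72 − (-1.9)) = -1.8860
1/(1 + e^{1.8860}) = 0.1317
P = 0.13 + 0.87 × 0.1317 = 0.2446

0.245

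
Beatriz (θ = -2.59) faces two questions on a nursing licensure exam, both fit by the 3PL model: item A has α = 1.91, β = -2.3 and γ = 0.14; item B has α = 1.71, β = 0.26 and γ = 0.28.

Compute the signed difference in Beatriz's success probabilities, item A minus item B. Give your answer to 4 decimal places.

P(θ) = γ + (1 − γ) · 1 / (1 + exp(−α(θ − β)))
P_A = 0.4539
P_B = 0.2855
P_A − P_B = 0.1684

0.1684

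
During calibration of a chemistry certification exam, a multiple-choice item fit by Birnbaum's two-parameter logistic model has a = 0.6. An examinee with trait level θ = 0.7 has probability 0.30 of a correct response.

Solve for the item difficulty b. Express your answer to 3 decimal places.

2.112

P(θ) = 1 / (1 + exp(−a(θ − b)))
logit(0.30) = ln(0.30/0.70) = -0.8473
b = θ − logit/(a) = 0.7 − (-0.8473)/0.6000 = 2.1122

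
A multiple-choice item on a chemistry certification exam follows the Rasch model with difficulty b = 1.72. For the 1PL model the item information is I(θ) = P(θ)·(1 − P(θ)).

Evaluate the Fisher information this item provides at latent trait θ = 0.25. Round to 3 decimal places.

0.152

P = 1/(1+e^{1.4700}) = 0.1869
P(1−P) = 0.1869 × 0.8131 = 0.1520
I = P(1−P) = 0.15200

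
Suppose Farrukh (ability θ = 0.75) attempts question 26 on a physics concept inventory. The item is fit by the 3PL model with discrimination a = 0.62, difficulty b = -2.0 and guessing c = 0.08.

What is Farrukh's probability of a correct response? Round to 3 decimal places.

0.858

P(θ) = c + (1 − c) · 1 / (1 + exp(−a(θ − b)))
Exponent: 0.62 × (0.75 − (-2.0)) = 1.7050
1/(1 + e^{-1.7050}) = 0.8462
P = 0.08 + 0.92 × 0.8462 = 0.8585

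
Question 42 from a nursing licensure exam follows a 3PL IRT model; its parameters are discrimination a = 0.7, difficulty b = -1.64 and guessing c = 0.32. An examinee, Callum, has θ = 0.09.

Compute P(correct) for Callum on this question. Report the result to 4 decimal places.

0.8439

P(θ) = c + (1 − c) · 1 / (1 + exp(−a(θ − b)))
Exponent: 0.7 × (0.09 − (-1.64)) = 1.2110
1/(1 + e^{-1.2110}) = 0.7705
P = 0.32 + 0.68 × 0.7705 = 0.8439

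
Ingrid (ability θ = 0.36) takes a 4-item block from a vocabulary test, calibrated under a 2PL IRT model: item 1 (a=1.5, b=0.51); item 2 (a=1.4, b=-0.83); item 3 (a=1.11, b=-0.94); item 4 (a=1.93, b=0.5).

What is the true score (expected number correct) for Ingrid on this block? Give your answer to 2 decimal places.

2.53

P(θ) = 1 / (1 + exp(−a(θ − b)))
P_1 = 1/(1+e^{0.2250}) = 0.4440
P_2 = 1/(1+e^{-1.6660}) = 0.8410
P_3 = 1/(1+e^{-1.4430}) = 0.8089
P_4 = 1/(1+e^{0.2702}) = 0.4329
E[score] = 0.4440 + 0.8410 + 0.8089 + 0.4329 = 2.5268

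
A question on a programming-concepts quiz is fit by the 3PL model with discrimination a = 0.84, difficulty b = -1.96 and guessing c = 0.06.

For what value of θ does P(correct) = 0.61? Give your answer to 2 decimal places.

P(θ) = c + (1 − c) · 1 / (1 + exp(−a(θ − b)))
Remove guessing floor: (0.61 − 0.06)/(1 − 0.06) = 0.5851
logit = ln(0.5851/0.4149) = 0.3438
θ = b + logit/(a) = -1.96 + 0.3438/0.8400 = -1.5507

-1.55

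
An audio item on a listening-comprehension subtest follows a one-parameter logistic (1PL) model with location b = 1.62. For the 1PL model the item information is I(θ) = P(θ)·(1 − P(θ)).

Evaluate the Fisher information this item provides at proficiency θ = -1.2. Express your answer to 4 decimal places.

0.0531

P = 1/(1+e^{2.8200}) = 0.0563
P(1−P) = 0.0563 × 0.9437 = 0.0531
I = P(1−P) = 0.05309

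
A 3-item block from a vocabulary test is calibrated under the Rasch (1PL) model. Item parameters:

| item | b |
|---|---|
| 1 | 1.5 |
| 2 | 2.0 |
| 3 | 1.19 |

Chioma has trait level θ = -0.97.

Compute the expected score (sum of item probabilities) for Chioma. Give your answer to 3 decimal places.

0.230

P(θ) = 1 / (1 + exp(−(θ − b)))
P_1 = 1/(1+e^{2.4700}) = 0.0780
P_2 = 1/(1+e^{2.9700}) = 0.0488
P_3 = 1/(1+e^{2.1600}) = 0.1034
E[score] = 0.0780 + 0.0488 + 0.1034 = 0.2302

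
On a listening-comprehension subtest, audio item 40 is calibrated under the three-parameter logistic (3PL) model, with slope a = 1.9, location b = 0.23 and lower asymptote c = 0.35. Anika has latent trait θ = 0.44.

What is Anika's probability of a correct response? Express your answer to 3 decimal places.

0.739

P(θ) = c + (1 − c) · 1 / (1 + exp(−a(θ − b)))
Exponent: 1.9 × (0.44 − 0.23) = 0.3990
1/(1 + e^{-0.3990}) = 0.5984
P = 0.35 + 0.65 × 0.5984 = 0.7390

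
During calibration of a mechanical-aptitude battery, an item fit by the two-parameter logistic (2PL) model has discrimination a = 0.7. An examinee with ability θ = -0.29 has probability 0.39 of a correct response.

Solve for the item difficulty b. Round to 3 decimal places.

P(θ) = 1 / (1 + exp(−a(θ − b)))
logit(0.39) = ln(0.39/0.61) = -0.4473
b = θ − logit/(a) = -0.29 − (-0.4473)/0.7000 = 0.3490

0.349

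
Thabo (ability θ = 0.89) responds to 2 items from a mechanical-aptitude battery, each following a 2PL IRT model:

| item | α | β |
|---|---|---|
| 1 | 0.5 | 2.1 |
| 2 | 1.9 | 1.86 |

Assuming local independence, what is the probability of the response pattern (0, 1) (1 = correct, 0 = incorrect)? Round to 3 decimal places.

0.088

P(θ) = 1 / (1 + exp(−α(θ − β)))
P_1 = 1/(1+e^{0.6050}) = 0.3532
P_2 = 1/(1+e^{1.8430}) = 0.1367
L = (1−P_1) × P_2 = 0.6468 × 0.1367 = 0.08842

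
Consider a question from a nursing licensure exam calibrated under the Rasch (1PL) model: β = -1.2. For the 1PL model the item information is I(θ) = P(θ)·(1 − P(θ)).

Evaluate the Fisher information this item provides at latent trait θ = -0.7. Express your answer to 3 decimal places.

0.235

P = 1/(1+e^{-0.5000}) = 0.6225
P(1−P) = 0.6225 × 0.3775 = 0.2350
I = P(1−P) = 0.23500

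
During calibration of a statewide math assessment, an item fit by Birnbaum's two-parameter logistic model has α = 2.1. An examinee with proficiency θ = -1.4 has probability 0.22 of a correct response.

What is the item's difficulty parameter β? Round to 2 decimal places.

P(θ) = 1 / (1 + exp(−α(θ − β)))
logit(0.22) = ln(0.22/0.78) = -1.2657
β = θ − logit/(α) = -1.4 − (-1.2657)/2.1000 = -0.7973

-0.80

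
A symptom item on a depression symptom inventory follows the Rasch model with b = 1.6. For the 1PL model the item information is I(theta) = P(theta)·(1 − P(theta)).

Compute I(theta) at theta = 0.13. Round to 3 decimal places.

P = 1/(1+e^{1.4700}) = 0.1869
P(1−P) = 0.1869 × 0.8131 = 0.1520
I = P(1−P) = 0.15200

0.152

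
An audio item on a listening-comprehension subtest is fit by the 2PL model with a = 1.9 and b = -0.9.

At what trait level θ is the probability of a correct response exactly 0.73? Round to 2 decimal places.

P(θ) = 1 / (1 + exp(−a(θ − b)))
logit = ln(0.7300/0.2700) = 0.9946
θ = b + logit/(a) = -0.9 + 0.9946/1.9000 = -0.3765

-0.38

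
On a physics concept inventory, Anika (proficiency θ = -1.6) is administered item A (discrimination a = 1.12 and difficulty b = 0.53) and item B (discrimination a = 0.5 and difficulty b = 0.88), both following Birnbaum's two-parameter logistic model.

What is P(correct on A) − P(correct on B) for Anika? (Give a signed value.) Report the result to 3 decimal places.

-0.140

P(θ) = 1 / (1 + exp(−a(θ − b)))
P_A = 0.0843
P_B = 0.2244
P_A − P_B = -0.1402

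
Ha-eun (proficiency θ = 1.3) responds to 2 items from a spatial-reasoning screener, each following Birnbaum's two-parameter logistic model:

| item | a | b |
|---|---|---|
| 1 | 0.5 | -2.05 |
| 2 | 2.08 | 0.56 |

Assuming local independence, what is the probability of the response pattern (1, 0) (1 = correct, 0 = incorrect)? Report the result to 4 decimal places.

P(θ) = 1 / (1 + exp(−a(θ − b)))
P_1 = 1/(1+e^{-1.6750}) = 0.8422
P_2 = 1/(1+e^{-1.5392}) = 0.8233
L = P_1 × (1−P_2) = 0.8422 × 0.1767 = 0.14878

0.1488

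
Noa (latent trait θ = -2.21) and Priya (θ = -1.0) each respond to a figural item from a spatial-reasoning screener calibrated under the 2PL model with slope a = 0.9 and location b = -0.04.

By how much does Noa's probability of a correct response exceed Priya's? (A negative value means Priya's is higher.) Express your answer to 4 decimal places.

P(θ) = 1 / (1 + exp(−a(θ − b)))
P(Noa) = 0.1242  [exponent -1.9530]
P(Priya) = 0.2965  [exponent -0.8640]
Difference = 0.1242 − 0.2965 = -0.1723

-0.1723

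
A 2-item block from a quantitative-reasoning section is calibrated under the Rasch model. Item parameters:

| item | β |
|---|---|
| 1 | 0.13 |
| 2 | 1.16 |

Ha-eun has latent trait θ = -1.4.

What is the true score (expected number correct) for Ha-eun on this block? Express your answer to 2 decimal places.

0.25

P(θ) = 1 / (1 + exp(−(θ − β)))
P_1 = 1/(1+e^{1.5300}) = 0.1780
P_2 = 1/(1+e^{2.5600}) = 0.0718
E[score] = 0.1780 + 0.0718 = 0.2498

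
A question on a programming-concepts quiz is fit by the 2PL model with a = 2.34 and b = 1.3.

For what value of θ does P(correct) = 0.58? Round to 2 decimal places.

P(θ) = 1 / (1 + exp(−a(θ − b)))
logit = ln(0.5800/0.4200) = 0.3228
θ = b + logit/(a) = 1.3 + 0.3228/2.3400 = 1.4379

1.44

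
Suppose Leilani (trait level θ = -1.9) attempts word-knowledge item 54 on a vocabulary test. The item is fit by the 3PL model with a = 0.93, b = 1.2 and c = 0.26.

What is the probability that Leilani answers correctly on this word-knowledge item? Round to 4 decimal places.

P(θ) = c + (1 − c) · 1 / (1 + exp(−a(θ − b)))
Exponent: 0.93 × (-1.9 − 1.2) = -2.8830
1/(1 + e^{2.8830}) = 0.0530
P = 0.26 + 0.74 × 0.0530 = 0.2992

0.2992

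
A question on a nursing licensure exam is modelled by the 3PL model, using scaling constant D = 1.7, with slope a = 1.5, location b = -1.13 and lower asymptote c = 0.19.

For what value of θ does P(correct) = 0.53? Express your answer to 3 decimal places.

P(θ) = c + (1 − c) · 1 / (1 + exp(−D·a(θ − b)))
Remove guessing floor: (0.53 − 0.19)/(1 − 0.19) = 0.4198
logit = ln(0.4198/0.5802) = -0.3238
θ = b + logit/(1.7·a) = -1.13 + (-0.3238)/2.5500 = -1.2570

-1.257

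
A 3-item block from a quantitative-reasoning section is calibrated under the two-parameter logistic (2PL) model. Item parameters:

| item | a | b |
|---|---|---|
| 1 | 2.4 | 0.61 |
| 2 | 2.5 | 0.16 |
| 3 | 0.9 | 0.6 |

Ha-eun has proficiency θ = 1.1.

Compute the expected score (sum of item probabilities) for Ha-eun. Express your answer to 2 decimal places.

2.29

P(θ) = 1 / (1 + exp(−a(θ − b)))
P_1 = 1/(1+e^{-1.1760}) = 0.7642
P_2 = 1/(1+e^{-2.3500}) = 0.9129
P_3 = 1/(1+e^{-0.4500}) = 0.6106
E[score] = 0.7642 + 0.9129 + 0.6106 = 2.2878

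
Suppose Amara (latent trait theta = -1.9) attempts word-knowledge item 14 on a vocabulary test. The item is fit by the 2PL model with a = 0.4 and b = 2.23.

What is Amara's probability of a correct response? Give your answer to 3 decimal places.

0.161

P(theta) = 1 / (1 + exp(−a(theta − b)))
Exponent: 0.4 × (-1.9 − 2.23) = -1.6520
1/(1 + e^{1.6520}) = 0.1608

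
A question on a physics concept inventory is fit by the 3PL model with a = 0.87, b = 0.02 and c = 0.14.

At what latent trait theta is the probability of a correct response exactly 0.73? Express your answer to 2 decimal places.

0.92

P(theta) = c + (1 − c) · 1 / (1 + exp(−a(theta − b)))
Remove guessing floor: (0.73 − 0.14)/(1 − 0.14) = 0.6860
logit = ln(0.6860/0.3140) = 0.7817
theta = b + logit/(a) = 0.02 + 0.7817/0.8700 = 0.9185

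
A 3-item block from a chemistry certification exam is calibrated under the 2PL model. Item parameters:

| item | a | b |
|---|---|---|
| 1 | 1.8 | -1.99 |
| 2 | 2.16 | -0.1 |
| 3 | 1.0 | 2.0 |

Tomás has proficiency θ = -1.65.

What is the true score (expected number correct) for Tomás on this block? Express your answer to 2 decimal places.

0.71

P(θ) = 1 / (1 + exp(−a(θ − b)))
P_1 = 1/(1+e^{-0.6120}) = 0.6484
P_2 = 1/(1+e^{3.3480}) = 0.0340
P_3 = 1/(1+e^{3.6500}) = 0.0253
E[score] = 0.6484 + 0.0340 + 0.0253 = 0.7077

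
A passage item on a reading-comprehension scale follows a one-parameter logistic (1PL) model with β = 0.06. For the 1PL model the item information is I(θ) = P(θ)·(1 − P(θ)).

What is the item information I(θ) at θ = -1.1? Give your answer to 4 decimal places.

0.1817

P = 1/(1+e^{1.1600}) = 0.2387
P(1−P) = 0.2387 × 0.7613 = 0.1817
I = P(1−P) = 0.18171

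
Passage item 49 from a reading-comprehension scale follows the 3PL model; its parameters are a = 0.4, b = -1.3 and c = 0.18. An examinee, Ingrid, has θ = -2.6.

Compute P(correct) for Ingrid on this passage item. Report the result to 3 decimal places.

P(θ) = c + (1 − c) · 1 / (1 + exp(−a(θ − b)))
Exponent: 0.4 × (-2.6 − (-1.3)) = -0.5200
1/(1 + e^{0.5200}) = 0.3729
P = 0.18 + 0.82 × 0.3729 = 0.4857

0.486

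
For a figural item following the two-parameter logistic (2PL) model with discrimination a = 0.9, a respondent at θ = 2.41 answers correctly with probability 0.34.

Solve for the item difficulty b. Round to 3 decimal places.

3.147

P(θ) = 1 / (1 + exp(−a(θ − b)))
logit(0.34) = ln(0.34/0.66) = -0.6633
b = θ − logit/(a) = 2.41 − (-0.6633)/0.9000 = 3.1470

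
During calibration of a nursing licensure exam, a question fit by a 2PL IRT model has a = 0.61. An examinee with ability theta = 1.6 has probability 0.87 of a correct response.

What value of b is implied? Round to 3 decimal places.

-1.516

P(theta) = 1 / (1 + exp(−a(theta − b)))
logit(0.87) = ln(0.87/0.13) = 1.9010
b = theta − logit/(a) = 1.6 − 1.9010/0.6100 = -1.5163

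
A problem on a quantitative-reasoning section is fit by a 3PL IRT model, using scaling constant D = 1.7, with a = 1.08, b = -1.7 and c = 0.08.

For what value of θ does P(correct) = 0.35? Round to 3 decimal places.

-2.179

P(θ) = c + (1 − c) · 1 / (1 + exp(−D·a(θ − b)))
Remove guessing floor: (0.35 − 0.08)/(1 − 0.08) = 0.2935
logit = ln(0.2935/0.7065) = -0.8786
θ = b + logit/(1.7·a) = -1.7 + (-0.8786)/1.8360 = -2.1785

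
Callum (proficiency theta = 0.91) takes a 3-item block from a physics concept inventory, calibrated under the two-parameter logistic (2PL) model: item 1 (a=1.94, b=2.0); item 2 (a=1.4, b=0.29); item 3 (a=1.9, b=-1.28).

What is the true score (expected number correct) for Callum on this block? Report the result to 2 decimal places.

1.80

P(theta) = 1 / (1 + exp(−a(theta − b)))
P_1 = 1/(1+e^{2.1146}) = 0.1077
P_2 = 1/(1+e^{-0.8680}) = 0.7043
P_3 = 1/(1+e^{-4.1610}) = 0.9846
E[score] = 0.1077 + 0.7043 + 0.9846 = 1.7967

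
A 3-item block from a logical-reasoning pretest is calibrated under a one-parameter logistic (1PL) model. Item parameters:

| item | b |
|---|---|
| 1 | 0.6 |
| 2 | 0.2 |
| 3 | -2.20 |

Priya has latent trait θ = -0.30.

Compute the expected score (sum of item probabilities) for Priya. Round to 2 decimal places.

P(θ) = 1 / (1 + exp(−(θ − b)))
P_1 = 1/(1+e^{0.9000}) = 0.2891
P_2 = 1/(1+e^{0.5000}) = 0.3775
P_3 = 1/(1+e^{-1.9000}) = 0.8699
E[score] = 0.2891 + 0.3775 + 0.8699 = 1.5365

1.54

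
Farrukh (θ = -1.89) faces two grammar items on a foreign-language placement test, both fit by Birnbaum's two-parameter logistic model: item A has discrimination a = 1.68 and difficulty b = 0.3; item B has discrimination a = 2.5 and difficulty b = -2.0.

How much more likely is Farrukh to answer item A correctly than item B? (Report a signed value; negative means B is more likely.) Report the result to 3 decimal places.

P(θ) = 1 / (1 + exp(−a(θ − b)))
P_A = 0.0246
P_B = 0.5683
P_A − P_B = -0.5437

-0.544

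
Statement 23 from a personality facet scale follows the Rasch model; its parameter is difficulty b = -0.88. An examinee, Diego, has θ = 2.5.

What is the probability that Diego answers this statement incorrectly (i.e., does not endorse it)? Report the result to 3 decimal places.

P(θ) = 1 / (1 + exp(−(θ − b)))
Exponent: (2.5 − (-0.88)) = 3.3800
1/(1 + e^{-3.3800}) = 0.9671
P = 0.9671
P(incorrect) = 1 − 0.9671 = 0.0329

0.033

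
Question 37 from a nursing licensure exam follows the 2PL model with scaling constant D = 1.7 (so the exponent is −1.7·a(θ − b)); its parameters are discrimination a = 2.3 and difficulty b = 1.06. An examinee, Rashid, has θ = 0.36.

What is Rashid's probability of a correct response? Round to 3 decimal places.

0.061

P(θ) = 1 / (1 + exp(−D·a(θ − b)))
Exponent: 1.7 × 2.3 × (0.36 − 1.06) = -2.7370
1/(1 + e^{2.7370}) = 0.0608
P = 0.0608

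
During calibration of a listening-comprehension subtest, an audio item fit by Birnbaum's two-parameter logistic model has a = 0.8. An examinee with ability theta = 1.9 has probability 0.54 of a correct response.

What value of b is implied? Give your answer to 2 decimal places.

1.70

P(theta) = 1 / (1 + exp(−a(theta − b)))
logit(0.54) = ln(0.54/0.46) = 0.1603
b = theta − logit/(a) = 1.9 − 0.1603/0.8000 = 1.6996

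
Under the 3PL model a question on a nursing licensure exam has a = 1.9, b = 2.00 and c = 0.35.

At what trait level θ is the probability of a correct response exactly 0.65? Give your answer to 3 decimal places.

P(θ) = c + (1 − c) · 1 / (1 + exp(−a(θ − b)))
Remove guessing floor: (0.65 − 0.35)/(1 − 0.35) = 0.4615
logit = ln(0.4615/0.5385) = -0.1542
θ = b + logit/(a) = 2.00 + (-0.1542)/1.9000 = 1.9189

1.919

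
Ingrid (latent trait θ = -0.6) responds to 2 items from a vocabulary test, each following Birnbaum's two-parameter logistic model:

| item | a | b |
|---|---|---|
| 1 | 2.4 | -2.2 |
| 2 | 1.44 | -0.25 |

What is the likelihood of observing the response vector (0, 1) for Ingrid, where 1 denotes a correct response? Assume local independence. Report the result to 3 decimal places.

P(θ) = 1 / (1 + exp(−a(θ − b)))
P_1 = 1/(1+e^{-3.8400}) = 0.9790
P_2 = 1/(1+e^{0.5040}) = 0.3766
L = (1−P_1) × P_2 = 0.0210 × 0.3766 = 0.00792

0.008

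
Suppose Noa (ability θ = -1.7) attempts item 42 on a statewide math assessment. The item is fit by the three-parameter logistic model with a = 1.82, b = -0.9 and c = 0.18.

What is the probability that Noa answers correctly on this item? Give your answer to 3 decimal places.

P(θ) = c + (1 − c) · 1 / (1 + exp(−a(θ − b)))
Exponent: 1.82 × (-1.7 − (-0.9)) = -1.4560
1/(1 + e^{1.4560}) = 0.1891
P = 0.18 + 0.82 × 0.1891 = 0.3350

0.335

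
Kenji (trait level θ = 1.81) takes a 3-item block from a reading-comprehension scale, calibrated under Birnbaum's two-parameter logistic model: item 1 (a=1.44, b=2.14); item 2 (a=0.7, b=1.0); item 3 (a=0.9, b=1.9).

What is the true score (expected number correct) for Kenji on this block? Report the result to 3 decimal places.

1.501

P(θ) = 1 / (1 + exp(−a(θ − b)))
P_1 = 1/(1+e^{0.4752}) = 0.3834
P_2 = 1/(1+e^{-0.5670}) = 0.6381
P_3 = 1/(1+e^{0.0810}) = 0.4798
E[score] = 0.3834 + 0.6381 + 0.4798 = 1.5012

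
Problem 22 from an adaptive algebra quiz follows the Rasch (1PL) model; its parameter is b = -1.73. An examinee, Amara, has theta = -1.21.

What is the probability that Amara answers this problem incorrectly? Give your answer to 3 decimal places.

P(theta) = 1 / (1 + exp(−(theta − b)))
Exponent: (-1.21 − (-1.73)) = 0.5200
1/(1 + e^{-0.5200}) = 0.6271
P = 0.6271
P(incorrect) = 1 − 0.6271 = 0.3729

0.373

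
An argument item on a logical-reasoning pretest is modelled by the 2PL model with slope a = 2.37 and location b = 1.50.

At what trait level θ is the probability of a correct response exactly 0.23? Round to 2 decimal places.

P(θ) = 1 / (1 + exp(−a(θ − b)))
logit = ln(0.2300/0.7700) = -1.2083
θ = b + logit/(a) = 1.50 + (-1.2083)/2.3700 = 0.9902

0.99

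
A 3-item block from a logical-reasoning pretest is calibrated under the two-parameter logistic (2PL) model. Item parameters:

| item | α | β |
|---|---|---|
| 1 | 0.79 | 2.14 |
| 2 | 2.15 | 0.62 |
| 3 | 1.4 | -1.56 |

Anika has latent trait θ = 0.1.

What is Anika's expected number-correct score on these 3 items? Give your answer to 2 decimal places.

1.32

P(θ) = 1 / (1 + exp(−α(θ − β)))
P_1 = 1/(1+e^{1.6116}) = 0.1664
P_2 = 1/(1+e^{1.1180}) = 0.2464
P_3 = 1/(1+e^{-2.3240}) = 0.9108
E[score] = 0.1664 + 0.2464 + 0.9108 = 1.3236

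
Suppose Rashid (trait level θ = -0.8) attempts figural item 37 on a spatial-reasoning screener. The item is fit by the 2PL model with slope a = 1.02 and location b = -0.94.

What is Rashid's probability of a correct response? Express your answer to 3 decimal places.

P(θ) = 1 / (1 + exp(−a(θ − b)))
Exponent: 1.02 × (-0.8 − (-0.94)) = 0.1428
1/(1 + e^{-0.1428}) = 0.5356

0.536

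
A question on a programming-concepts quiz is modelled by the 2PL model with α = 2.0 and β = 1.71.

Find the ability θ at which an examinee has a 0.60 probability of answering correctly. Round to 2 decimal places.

1.91

P(θ) = 1 / (1 + exp(−α(θ − β)))
logit = ln(0.6000/0.4000) = 0.4055
θ = β + logit/(α) = 1.71 + 0.4055/2.0000 = 1.9127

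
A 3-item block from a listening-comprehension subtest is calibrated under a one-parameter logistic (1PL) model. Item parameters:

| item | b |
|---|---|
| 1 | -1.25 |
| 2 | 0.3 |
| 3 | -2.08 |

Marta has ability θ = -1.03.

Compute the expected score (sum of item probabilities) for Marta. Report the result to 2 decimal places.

1.50

P(θ) = 1 / (1 + exp(−(θ − b)))
P_1 = 1/(1+e^{-0.2200}) = 0.5548
P_2 = 1/(1+e^{1.3300}) = 0.2092
P_3 = 1/(1+e^{-1.0500}) = 0.7408
E[score] = 0.5548 + 0.2092 + 0.7408 = 1.5047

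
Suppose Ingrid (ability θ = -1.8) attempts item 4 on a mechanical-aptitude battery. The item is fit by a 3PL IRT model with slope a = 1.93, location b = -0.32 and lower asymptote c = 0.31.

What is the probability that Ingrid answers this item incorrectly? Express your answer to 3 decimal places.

P(θ) = c + (1 − c) · 1 / (1 + exp(−a(θ − b)))
Exponent: 1.93 × (-1.8 − (-0.32)) = -2.8564
1/(1 + e^{2.8564}) = 0.0544
P = 0.31 + 0.69 × 0.0544 = 0.3475
P(incorrect) = 1 − 0.3475 = 0.6525

0.652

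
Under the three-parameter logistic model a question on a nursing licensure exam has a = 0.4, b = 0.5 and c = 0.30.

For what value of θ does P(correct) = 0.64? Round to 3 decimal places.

P(θ) = c + (1 − c) · 1 / (1 + exp(−a(θ − b)))
Remove guessing floor: (0.64 − 0.30)/(1 − 0.30) = 0.4857
logit = ln(0.4857/0.5143) = -0.0572
θ = b + logit/(a) = 0.5 + (-0.0572)/0.4000 = 0.3571

0.357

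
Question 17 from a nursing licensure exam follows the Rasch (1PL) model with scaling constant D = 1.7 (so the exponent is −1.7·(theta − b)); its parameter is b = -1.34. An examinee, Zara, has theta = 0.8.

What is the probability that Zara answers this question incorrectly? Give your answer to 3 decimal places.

0.026

P(theta) = 1 / (1 + exp(−D·(theta − b)))
Exponent: 1.7 × (0.8 − (-1.34)) = 3.6380
1/(1 + e^{-3.6380}) = 0.9744
P = 0.9744
P(incorrect) = 1 − 0.9744 = 0.0256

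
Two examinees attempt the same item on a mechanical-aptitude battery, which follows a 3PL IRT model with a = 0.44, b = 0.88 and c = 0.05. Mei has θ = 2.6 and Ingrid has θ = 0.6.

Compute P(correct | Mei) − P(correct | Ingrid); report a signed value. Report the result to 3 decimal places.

P(θ) = c + (1 − c) · 1 / (1 + exp(−a(θ − b)))
P(Mei) = 0.6966  [exponent 0.7568]
P(Ingrid) = 0.4958  [exponent -0.1232]
Difference = 0.6966 − 0.4958 = 0.2008

0.201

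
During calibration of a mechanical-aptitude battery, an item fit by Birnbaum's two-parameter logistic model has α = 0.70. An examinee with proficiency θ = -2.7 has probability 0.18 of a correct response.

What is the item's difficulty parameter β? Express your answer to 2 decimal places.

P(θ) = 1 / (1 + exp(−α(θ − β)))
logit(0.18) = ln(0.18/0.82) = -1.5163
β = θ − logit/(α) = -2.7 − (-1.5163)/0.7000 = -0.5338

-0.53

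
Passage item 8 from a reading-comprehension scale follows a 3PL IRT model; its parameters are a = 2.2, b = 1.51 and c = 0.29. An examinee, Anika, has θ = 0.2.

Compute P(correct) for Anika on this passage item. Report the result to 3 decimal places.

P(θ) = c + (1 − c) · 1 / (1 + exp(−a(θ − b)))
Exponent: 2.2 × (0.2 − 1.51) = -2.8820
1/(1 + e^{2.8820}) = 0.0531
P = 0.29 + 0.71 × 0.0531 = 0.3277

0.328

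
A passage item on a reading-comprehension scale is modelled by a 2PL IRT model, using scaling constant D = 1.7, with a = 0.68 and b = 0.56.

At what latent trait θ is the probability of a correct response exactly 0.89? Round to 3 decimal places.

2.369

P(θ) = 1 / (1 + exp(−D·a(θ − b)))
logit = ln(0.8900/0.1100) = 2.0907
θ = b + logit/(1.7·a) = 0.56 + 2.0907/1.1560 = 2.3686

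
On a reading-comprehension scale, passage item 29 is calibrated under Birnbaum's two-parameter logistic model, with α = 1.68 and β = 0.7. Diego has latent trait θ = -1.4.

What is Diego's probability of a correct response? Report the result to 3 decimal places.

0.029

P(θ) = 1 / (1 + exp(−α(θ − β)))
Exponent: 1.68 × (-1.4 − 0.7) = -3.5280
1/(1 + e^{3.5280}) = 0.0285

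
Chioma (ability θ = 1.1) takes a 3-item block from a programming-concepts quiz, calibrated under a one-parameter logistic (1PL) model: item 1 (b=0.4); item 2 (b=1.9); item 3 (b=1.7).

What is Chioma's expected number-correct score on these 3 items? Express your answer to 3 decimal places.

P(θ) = 1 / (1 + exp(−(θ − b)))
P_1 = 1/(1+e^{-0.7000}) = 0.6682
P_2 = 1/(1+e^{0.8000}) = 0.3100
P_3 = 1/(1+e^{0.6000}) = 0.3543
E[score] = 0.6682 + 0.3100 + 0.3543 = 1.3326

1.333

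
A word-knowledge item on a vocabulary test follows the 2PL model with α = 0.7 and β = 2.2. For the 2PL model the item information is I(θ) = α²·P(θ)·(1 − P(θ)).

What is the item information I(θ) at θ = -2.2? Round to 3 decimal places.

0.021

P = 1/(1+e^{3.0800}) = 0.0439
P(1−P) = 0.0439 × 0.9561 = 0.0420
I = α² × P(1−P) = 0.7² × 0.0420 = 0.02058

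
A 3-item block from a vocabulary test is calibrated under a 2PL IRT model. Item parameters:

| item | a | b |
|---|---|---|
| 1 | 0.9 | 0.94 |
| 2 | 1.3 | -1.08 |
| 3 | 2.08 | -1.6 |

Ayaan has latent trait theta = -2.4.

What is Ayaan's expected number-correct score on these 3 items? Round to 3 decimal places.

0.359

P(theta) = 1 / (1 + exp(−a(theta − b)))
P_1 = 1/(1+e^{3.0060}) = 0.0472
P_2 = 1/(1+e^{1.7160}) = 0.1524
P_3 = 1/(1+e^{1.6640}) = 0.1592
E[score] = 0.0472 + 0.1524 + 0.1592 = 0.3588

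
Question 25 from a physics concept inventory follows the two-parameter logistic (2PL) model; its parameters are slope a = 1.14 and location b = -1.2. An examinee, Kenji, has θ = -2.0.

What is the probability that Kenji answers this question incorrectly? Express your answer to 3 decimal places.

P(θ) = 1 / (1 + exp(−a(θ − b)))
Exponent: 1.14 × (-2.0 − (-1.2)) = -0.9120
1/(1 + e^{0.9120}) = 0.2866
P(incorrect) = 1 − 0.2866 = 0.7134

0.713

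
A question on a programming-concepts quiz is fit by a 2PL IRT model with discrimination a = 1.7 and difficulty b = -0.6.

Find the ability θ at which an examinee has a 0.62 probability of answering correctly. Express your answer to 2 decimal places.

-0.31

P(θ) = 1 / (1 + exp(−a(θ − b)))
logit = ln(0.6200/0.3800) = 0.4895
θ = b + logit/(a) = -0.6 + 0.4895/1.7000 = -0.3120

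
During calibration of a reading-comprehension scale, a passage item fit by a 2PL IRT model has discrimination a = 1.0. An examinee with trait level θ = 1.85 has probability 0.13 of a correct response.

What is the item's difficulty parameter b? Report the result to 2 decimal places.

3.75

P(θ) = 1 / (1 + exp(−a(θ − b)))
logit(0.13) = ln(0.13/0.87) = -1.9010
b = θ − logit/(a) = 1.85 − (-1.9010)/1.0000 = 3.7510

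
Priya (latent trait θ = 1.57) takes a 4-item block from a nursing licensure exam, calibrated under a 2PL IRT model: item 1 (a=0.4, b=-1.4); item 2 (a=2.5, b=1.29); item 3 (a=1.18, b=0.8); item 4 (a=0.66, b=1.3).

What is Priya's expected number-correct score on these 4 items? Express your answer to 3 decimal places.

2.692

P(θ) = 1 / (1 + exp(−a(θ − b)))
P_1 = 1/(1+e^{-1.1880}) = 0.7664
P_2 = 1/(1+e^{-0.7000}) = 0.6682
P_3 = 1/(1+e^{-0.9086}) = 0.7127
P_4 = 1/(1+e^{-0.1782}) = 0.5444
E[score] = 0.7664 + 0.6682 + 0.7127 + 0.5444 = 2.6917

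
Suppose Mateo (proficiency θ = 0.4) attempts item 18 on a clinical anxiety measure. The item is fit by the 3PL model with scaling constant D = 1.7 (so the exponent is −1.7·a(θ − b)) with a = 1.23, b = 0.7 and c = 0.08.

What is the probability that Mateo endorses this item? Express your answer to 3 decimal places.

0.400

P(θ) = c + (1 − c) · 1 / (1 + exp(−D·a(θ − b)))
Exponent: 1.7 × 1.23 × (0.4 − 0.7) = -0.6273
1/(1 + e^{0.6273}) = 0.3481
P = 0.08 + 0.92 × 0.3481 = 0.4003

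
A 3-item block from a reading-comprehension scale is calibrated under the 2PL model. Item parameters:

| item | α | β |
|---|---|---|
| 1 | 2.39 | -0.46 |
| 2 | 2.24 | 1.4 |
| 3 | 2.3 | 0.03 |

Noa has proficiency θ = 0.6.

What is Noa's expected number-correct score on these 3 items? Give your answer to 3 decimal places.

1.857

P(θ) = 1 / (1 + exp(−α(θ − β)))
P_1 = 1/(1+e^{-2.5334}) = 0.9265
P_2 = 1/(1+e^{1.7920}) = 0.1428
P_3 = 1/(1+e^{-1.3110}) = 0.7877
E[score] = 0.9265 + 0.1428 + 0.7877 = 1.8570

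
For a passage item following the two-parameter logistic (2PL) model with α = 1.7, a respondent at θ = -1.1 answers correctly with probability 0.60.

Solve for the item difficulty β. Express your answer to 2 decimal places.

P(θ) = 1 / (1 + exp(−α(θ − β)))
logit(0.60) = ln(0.60/0.40) = 0.4055
β = θ − logit/(α) = -1.1 − 0.4055/1.7000 = -1.3385

-1.34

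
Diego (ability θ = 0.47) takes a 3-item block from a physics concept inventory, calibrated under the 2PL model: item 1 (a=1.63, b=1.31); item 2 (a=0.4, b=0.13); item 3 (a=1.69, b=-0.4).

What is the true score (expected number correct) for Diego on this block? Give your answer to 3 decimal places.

P(θ) = 1 / (1 + exp(−a(θ − b)))
P_1 = 1/(1+e^{1.3692}) = 0.2027
P_2 = 1/(1+e^{-0.1360}) = 0.5339
P_3 = 1/(1+e^{-1.4703}) = 0.8131
E[score] = 0.2027 + 0.5339 + 0.8131 = 1.5498

1.550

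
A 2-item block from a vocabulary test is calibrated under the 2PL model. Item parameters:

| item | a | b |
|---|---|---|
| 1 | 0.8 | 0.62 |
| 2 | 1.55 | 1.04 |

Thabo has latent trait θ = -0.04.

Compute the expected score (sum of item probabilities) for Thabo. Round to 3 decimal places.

0.529

P(θ) = 1 / (1 + exp(−a(θ − b)))
P_1 = 1/(1+e^{0.5280}) = 0.3710
P_2 = 1/(1+e^{1.6740}) = 0.1579
E[score] = 0.3710 + 0.1579 = 0.5289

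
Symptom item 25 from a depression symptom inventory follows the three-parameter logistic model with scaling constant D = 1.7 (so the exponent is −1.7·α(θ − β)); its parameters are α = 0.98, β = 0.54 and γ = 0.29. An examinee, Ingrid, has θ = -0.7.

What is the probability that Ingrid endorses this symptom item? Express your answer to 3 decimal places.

0.370

P(θ) = γ + (1 − γ) · 1 / (1 + exp(−D·α(θ − β)))
Exponent: 1.7 × 0.98 × (-0.7 − 0.54) = -2.0658
1/(1 + e^{2.0658}) = 0.1125
P = 0.29 + 0.71 × 0.1125 = 0.3698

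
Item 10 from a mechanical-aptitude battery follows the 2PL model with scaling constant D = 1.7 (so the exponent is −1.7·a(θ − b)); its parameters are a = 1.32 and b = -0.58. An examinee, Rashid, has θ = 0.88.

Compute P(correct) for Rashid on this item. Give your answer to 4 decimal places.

0.9636

P(θ) = 1 / (1 + exp(−D·a(θ − b)))
Exponent: 1.7 × 1.32 × (0.88 − (-0.58)) = 3.2762
1/(1 + e^{-3.2762}) = 0.9636
P = 0.9636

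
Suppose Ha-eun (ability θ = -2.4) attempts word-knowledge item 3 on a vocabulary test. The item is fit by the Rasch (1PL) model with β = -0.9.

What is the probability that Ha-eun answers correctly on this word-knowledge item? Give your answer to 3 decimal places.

0.182

P(θ) = 1 / (1 + exp(−(θ − β)))
Exponent: (-2.4 − (-0.9)) = -1.5000
1/(1 + e^{1.5000}) = 0.1824
P = 0.1824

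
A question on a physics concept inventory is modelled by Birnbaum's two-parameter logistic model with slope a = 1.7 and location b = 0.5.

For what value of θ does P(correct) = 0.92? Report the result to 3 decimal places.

P(θ) = 1 / (1 + exp(−a(θ − b)))
logit = ln(0.9200/0.0800) = 2.4423
θ = b + logit/(a) = 0.5 + 2.4423/1.7000 = 1.9367

1.937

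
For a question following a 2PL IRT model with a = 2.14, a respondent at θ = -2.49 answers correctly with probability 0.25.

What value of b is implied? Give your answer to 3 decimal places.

P(θ) = 1 / (1 + exp(−a(θ − b)))
logit(0.25) = ln(0.25/0.75) = -1.0986
b = θ − logit/(a) = -2.49 − (-1.0986)/2.1400 = -1.9766

-1.977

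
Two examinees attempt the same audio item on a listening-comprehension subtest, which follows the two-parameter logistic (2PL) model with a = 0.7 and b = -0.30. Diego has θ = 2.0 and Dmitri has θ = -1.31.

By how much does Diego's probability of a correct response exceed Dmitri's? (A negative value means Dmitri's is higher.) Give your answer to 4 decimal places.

P(θ) = 1 / (1 + exp(−a(θ − b)))
P(Diego) = 0.8334  [exponent 1.6100]
P(Dmitri) = 0.3303  [exponent -0.7070]
Difference = 0.8334 − 0.3303 = 0.5031

0.5031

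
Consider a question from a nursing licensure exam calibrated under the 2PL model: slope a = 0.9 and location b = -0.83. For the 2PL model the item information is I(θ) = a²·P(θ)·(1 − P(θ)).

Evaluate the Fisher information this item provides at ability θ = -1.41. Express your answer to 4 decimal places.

P = 1/(1+e^{0.5220}) = 0.3724
P(1−P) = 0.3724 × 0.6276 = 0.2337
I = a² × P(1−P) = 0.9² × 0.2337 = 0.18931

0.1893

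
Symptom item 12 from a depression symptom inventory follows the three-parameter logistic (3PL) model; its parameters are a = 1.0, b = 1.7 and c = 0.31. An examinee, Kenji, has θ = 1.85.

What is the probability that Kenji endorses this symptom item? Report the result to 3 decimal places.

0.681

P(θ) = c + (1 − c) · 1 / (1 + exp(−a(θ − b)))
Exponent: 1.0 × (1.85 − 1.7) = 0.1500
1/(1 + e^{-0.1500}) = 0.5374
P = 0.31 + 0.69 × 0.5374 = 0.6808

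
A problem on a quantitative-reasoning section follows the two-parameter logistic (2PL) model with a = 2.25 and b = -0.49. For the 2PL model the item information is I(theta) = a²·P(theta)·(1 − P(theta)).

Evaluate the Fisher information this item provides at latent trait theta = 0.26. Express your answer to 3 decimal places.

P = 1/(1+e^{-1.6875}) = 0.8439
P(1−P) = 0.8439 × 0.1561 = 0.1317
I = a² × P(1−P) = 2.25² × 0.1317 = 0.66691

0.667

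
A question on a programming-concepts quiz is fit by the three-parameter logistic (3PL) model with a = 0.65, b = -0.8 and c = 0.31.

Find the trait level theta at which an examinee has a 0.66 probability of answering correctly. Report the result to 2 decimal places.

P(theta) = c + (1 − c) · 1 / (1 + exp(−a(theta − b)))
Remove guessing floor: (0.66 − 0.31)/(1 − 0.31) = 0.5072
logit = ln(0.5072/0.4928) = 0.0290
theta = b + logit/(a) = -0.8 + 0.0290/0.6500 = -0.7554

-0.76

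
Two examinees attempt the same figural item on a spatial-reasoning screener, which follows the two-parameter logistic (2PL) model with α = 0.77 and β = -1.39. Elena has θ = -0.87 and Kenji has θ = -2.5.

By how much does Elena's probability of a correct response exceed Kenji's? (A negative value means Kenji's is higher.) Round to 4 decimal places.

P(θ) = 1 / (1 + exp(−α(θ − β)))
P(Elena) = 0.5988  [exponent 0.4004]
P(Kenji) = 0.2984  [exponent -0.8547]
Difference = 0.5988 − 0.2984 = 0.3003

0.3003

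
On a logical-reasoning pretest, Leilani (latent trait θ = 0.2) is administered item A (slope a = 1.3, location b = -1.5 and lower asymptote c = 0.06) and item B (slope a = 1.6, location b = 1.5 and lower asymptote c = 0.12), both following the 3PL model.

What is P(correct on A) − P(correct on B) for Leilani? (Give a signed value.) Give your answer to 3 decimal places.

P(θ) = c + (1 − c) · 1 / (1 + exp(−a(θ − b)))
P_A = 0.9071
P_B = 0.2177
P_A − P_B = 0.6893

0.689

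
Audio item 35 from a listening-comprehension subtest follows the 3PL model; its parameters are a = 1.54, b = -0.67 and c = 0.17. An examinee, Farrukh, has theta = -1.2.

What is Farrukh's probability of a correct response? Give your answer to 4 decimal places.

P(theta) = c + (1 − c) · 1 / (1 + exp(−a(theta − b)))
Exponent: 1.54 × (-1.2 − (-0.67)) = -0.8162
1/(1 + e^{0.8162}) = 0.3066
P = 0.17 + 0.83 × 0.3066 = 0.4245

0.4245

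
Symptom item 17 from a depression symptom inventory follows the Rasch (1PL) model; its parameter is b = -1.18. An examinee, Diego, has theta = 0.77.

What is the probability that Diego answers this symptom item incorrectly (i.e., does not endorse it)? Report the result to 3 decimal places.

P(theta) = 1 / (1 + exp(−(theta − b)))
Exponent: (0.77 − (-1.18)) = 1.9500
1/(1 + e^{-1.9500}) = 0.8754
P = 0.8754
P(incorrect) = 1 − 0.8754 = 0.1246

0.125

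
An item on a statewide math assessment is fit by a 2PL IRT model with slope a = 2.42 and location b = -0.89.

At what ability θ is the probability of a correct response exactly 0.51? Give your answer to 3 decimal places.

-0.873

P(θ) = 1 / (1 + exp(−a(θ − b)))
logit = ln(0.5100/0.4900) = 0.0400
θ = b + logit/(a) = -0.89 + 0.0400/2.4200 = -0.8735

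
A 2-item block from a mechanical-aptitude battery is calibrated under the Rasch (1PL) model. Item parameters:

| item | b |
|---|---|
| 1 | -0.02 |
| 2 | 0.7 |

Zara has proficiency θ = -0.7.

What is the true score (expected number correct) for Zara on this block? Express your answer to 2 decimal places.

0.53

P(θ) = 1 / (1 + exp(−(θ − b)))
P_1 = 1/(1+e^{0.6800}) = 0.3363
P_2 = 1/(1+e^{1.4000}) = 0.1978
E[score] = 0.3363 + 0.1978 = 0.5341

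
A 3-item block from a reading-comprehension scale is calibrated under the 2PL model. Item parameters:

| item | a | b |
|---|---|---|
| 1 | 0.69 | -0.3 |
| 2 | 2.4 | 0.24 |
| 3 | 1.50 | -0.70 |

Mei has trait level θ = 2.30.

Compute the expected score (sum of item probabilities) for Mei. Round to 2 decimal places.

P(θ) = 1 / (1 + exp(−a(θ − b)))
P_1 = 1/(1+e^{-1.7940}) = 0.8574
P_2 = 1/(1+e^{-4.9440}) = 0.9929
P_3 = 1/(1+e^{-4.5000}) = 0.9890
E[score] = 0.8574 + 0.9929 + 0.9890 = 2.8394

2.84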